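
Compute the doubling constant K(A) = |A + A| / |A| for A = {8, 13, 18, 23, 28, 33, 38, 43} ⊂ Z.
K = |A + A| / |A| = 15/8

Enumerate A + A = {a + b : a, b ∈ A}. With |A| = 8, there are |A|^2 = 64 ordered sum pairs; collecting distinct values, A + A = {16, 21, 26, 31, 36, 41, 46, 51, 56, 61, 66, 71, 76, 81, 86}, so |A + A| = 15. Thus K = 15/8. Here |A + A| = 2|A| − 1 = 15, the minimum possible — so K = 15/8 is minimal, which holds iff A is an arithmetic progression.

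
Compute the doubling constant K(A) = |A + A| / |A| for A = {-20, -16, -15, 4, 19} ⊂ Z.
K = |A + A| / |A| = 15/5 = 3

Enumerate A + A = {a + b : a, b ∈ A}. With |A| = 5, there are |A|^2 = 25 ordered sum pairs; collecting distinct values, A + A = {-40, -36, -35, -32, -31, -30, -16, -12, -11, -1, 3, 4, 8, 23, 38}, so |A + A| = 15. Thus K = 15/5 = 3. For comparison, the minimum possible |A + A| over all 5-element sets is 2·5 − 1 = 9 (so min K = 9/5), attained only by arithmetic progressions.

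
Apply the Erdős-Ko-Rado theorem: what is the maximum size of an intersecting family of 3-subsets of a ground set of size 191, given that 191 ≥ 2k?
max |F| = C(190, 2) = 17955

The Erdős-Ko-Rado theorem states: for n ≥ 2k, an intersecting family of k-subsets of an n-element set has size at most C(n − 1, k − 1), with equality for 'star' families {A ⊆ [n] : |A| = k, i ∈ A} (fix an element i). For n = 191, k = 3: C(190, 2) = 17955.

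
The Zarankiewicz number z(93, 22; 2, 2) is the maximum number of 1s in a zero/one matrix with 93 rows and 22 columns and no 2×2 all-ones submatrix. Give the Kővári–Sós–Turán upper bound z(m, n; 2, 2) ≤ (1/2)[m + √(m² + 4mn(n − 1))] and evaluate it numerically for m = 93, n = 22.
z(93, 22; 2, 2) ≤ (1/2)[93 + √(93² + 4·93·22·21)] = (1/2)[93 + √180513] = 258.9341

Kővári–Sós–Turán: let r_1, ..., r_93 be the row sums and z = Σ r_i the total number of 1s. Each pair of columns can share at most one row with both entries 1 (else a 2×2 all-ones block appears), so Σ_i C(r_i, 2) ≤ C(22, 2) = 231. By convexity Σ_i C(r_i, 2) ≥ 93·C(z/93, 2) = z(z − 93)/(2·93), giving z² − 93z − 93·22·21 ≤ 0 and hence z ≤ (1/2)[93 + √(8649 + 4·42966)] = (1/2)[93 + √180513] ≈ (1/2)(93 + 424.8682) = 258.9341.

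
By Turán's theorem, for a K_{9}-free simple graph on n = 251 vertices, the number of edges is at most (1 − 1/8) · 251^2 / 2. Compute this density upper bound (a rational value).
Turán density bound = (7/8) · 251^2/2 = 441007/16 ≈ 27562.9375

Turán's theorem: ex(n, K_{r+1}) is achieved by the complete r-partite Turán graph T(n, r) with parts as balanced as possible, and is at most (1 − 1/r) · n^2/2. For r = 8, n = 251: the density bound is (7/8) · 63001/2 = 441007/16 ≈ 27562.9375. The integer-valued extremum is e(T(251, 8)) = 27562, which is strictly less than the density bound 441007/16 since 8 ∤ 251 (the parts of T(251, 8) cannot all be equal).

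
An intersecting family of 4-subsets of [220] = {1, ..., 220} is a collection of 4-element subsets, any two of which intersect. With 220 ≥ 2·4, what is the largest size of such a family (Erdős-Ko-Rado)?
max |F| = C(219, 3) = 1726669

Erdős-Ko-Rado (1961): when n ≥ 2k, max |F| = C(n−1, k−1). The bound is attained by the star {A : i ∈ A} for any fixed i ∈ [n]. Here C(220−1, 4−1) = C(219, 3) = 1726669.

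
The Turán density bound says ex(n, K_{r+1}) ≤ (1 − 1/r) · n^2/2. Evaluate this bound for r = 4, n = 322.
Turán density bound = (3/4) · 322^2/2 = 77763/2 ≈ 38881.5

Turán's theorem: ex(n, K_{r+1}) is achieved by the complete r-partite Turán graph T(n, r) with parts as balanced as possible, and is at most (1 − 1/r) · n^2/2. For r = 4, n = 322: the density bound is (3/4) · 103684/2 = 77763/2 ≈ 38881.5. The integer-valued extremum is e(T(322, 4)) = 38881, which is strictly less than the density bound 77763/2 since 4 ∤ 322 (the parts of T(322, 4) cannot all be equal).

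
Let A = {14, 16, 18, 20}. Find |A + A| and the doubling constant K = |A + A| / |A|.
K = |A + A| / |A| = 7/4

Enumerate A + A = {a + b : a, b ∈ A}. With |A| = 4, there are |A|^2 = 16 ordered sum pairs; collecting distinct values, A + A = {28, 30, 32, 34, 36, 38, 40}, so |A + A| = 7. Thus K = 7/4. Here |A + A| = 2|A| − 1 = 7, the minimum possible — so K = 7/4 is minimal, which holds iff A is an arithmetic progression.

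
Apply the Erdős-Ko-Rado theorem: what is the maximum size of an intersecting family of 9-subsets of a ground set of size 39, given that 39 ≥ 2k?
max |F| = C(38, 8) = 48903492

The Erdős-Ko-Rado theorem states: for n ≥ 2k, an intersecting family of k-subsets of an n-element set has size at most C(n − 1, k − 1), with equality for 'star' families {A ⊆ [n] : |A| = k, i ∈ A} (fix an element i). For n = 39, k = 9: C(38, 8) = 48903492.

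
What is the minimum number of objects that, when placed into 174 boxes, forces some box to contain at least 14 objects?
n = (14 − 1)·174 + 1 = 2263

By the generalised pigeonhole principle, to guarantee some box contains ≥ r objects we need more than (r − 1) · k objects total. Threshold: n = (r − 1) · k + 1. With r = 14 and k = 174: n = 13 · 174 + 1 = 2262 + 1 = 2263. For n = 2262 = 13 · 174, we can put exactly 13 objects in every box, avoiding 14 in any single one — so 2263 is tight.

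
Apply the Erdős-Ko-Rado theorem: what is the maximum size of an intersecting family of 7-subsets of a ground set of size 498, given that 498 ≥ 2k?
max |F| = C(497, 6) = 20307185626728

Erdős-Ko-Rado (1961): when n ≥ 2k, max |F| = C(n−1, k−1). The bound is attained by the star {A : i ∈ A} for any fixed i ∈ [n]. Here C(498−1, 7−1) = C(497, 6) = 20307185626728.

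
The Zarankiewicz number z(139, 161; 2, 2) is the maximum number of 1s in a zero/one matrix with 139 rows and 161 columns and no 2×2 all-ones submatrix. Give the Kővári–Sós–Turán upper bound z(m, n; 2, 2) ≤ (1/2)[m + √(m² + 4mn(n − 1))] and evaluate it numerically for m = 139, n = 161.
z(139, 161; 2, 2) ≤ (1/2)[139 + √(139² + 4·139·161·160)] = (1/2)[139 + √14341881] = 1963.0338

Kővári–Sós–Turán: let r_1, ..., r_139 be the row sums and z = Σ r_i the total number of 1s. Each pair of columns can share at most one row with both entries 1 (else a 2×2 all-ones block appears), so Σ_i C(r_i, 2) ≤ C(161, 2) = 12880. By convexity Σ_i C(r_i, 2) ≥ 139·C(z/139, 2) = z(z − 139)/(2·139), giving z² − 139z − 139·161·160 ≤ 0 and hence z ≤ (1/2)[139 + √(19321 + 4·3580640)] = (1/2)[139 + √14341881] ≈ (1/2)(139 + 3787.0676) = 1963.0338.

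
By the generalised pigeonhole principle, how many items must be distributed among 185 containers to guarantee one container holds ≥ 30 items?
n = (30 − 1)·185 + 1 = 5366

By the generalised pigeonhole principle, to guarantee some box contains ≥ r objects we need more than (r − 1) · k objects total. Threshold: n = (r − 1) · k + 1. With r = 30 and k = 185: n = 29 · 185 + 1 = 5365 + 1 = 5366. For n = 5365 = 29 · 185, we can put exactly 29 objects in every box, avoiding 30 in any single one — so 5366 is tight.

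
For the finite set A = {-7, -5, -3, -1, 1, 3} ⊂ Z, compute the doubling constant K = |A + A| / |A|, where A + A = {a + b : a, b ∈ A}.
K = |A + A| / |A| = 11/6

Enumerate A + A = {a + b : a, b ∈ A}. With |A| = 6, there are |A|^2 = 36 ordered sum pairs; collecting distinct values, A + A = {-14, -12, -10, -8, -6, -4, -2, 0, 2, 4, 6}, so |A + A| = 11. Thus K = 11/6. Here |A + A| = 2|A| − 1 = 11, the minimum possible — so K = 11/6 is minimal, which holds iff A is an arithmetic progression.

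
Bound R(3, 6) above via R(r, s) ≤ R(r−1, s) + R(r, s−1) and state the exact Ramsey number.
R(3, 6) ≤ R(2, 6) + R(3, 5) = 6 + 14 = 20; exact value R(3, 6) = 18.

The Erdős–Szekeres recurrence R(r, s) ≤ R(r−1, s) + R(r, s−1) applied to (r, s) = (3, 6) gives
  R(3, 6) ≤ R(2, 6) + R(3, 5) = 6 + 14 = 20.
(Recall R(2, k) = k and R is symmetric.) The recurrence is not tight here (it gives 20, but the exact value is R(3, 6) = 18); the tight upper bound requires a sharper argument than the simple recurrence, combined with a lower-bound construction on K_{17}.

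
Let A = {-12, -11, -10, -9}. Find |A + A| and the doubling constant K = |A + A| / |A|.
K = |A + A| / |A| = 7/4

Enumerate A + A = {a + b : a, b ∈ A}. With |A| = 4, there are |A|^2 = 16 ordered sum pairs; collecting distinct values, A + A = {-24, -23, -22, -21, -20, -19, -18}, so |A + A| = 7. Thus K = 7/4. Here |A + A| = 2|A| − 1 = 7, the minimum possible — so K = 7/4 is minimal, which holds iff A is an arithmetic progression.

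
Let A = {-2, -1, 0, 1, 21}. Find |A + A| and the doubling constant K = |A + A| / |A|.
K = |A + A| / |A| = 12/5

Enumerate A + A = {a + b : a, b ∈ A}. With |A| = 5, there are |A|^2 = 25 ordered sum pairs; collecting distinct values, A + A = {-4, -3, -2, -1, 0, 1, 2, 19, 20, 21, 22, 42}, so |A + A| = 12. Thus K = 12/5. For comparison, the minimum possible |A + A| over all 5-element sets is 2·5 − 1 = 9 (so min K = 9/5), attained only by arithmetic progressions.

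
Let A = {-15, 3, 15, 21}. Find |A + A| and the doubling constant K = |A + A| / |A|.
K = |A + A| / |A| = 9/4

Enumerate A + A = {a + b : a, b ∈ A}. With |A| = 4, there are |A|^2 = 16 ordered sum pairs; collecting distinct values, A + A = {-30, -12, 0, 6, 18, 24, 30, 36, 42}, so |A + A| = 9. Thus K = 9/4. For comparison, the minimum possible |A + A| over all 4-element sets is 2·4 − 1 = 7 (so min K = 7/4), attained only by arithmetic progressions.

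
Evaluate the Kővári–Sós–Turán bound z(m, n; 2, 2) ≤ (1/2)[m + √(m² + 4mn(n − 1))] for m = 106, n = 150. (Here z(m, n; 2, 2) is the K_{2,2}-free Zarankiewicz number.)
z(106, 150; 2, 2) ≤ (1/2)[106 + √(106² + 4·106·150·149)] = (1/2)[106 + √9487636] = 1593.1003

Kővári–Sós–Turán: let r_1, ..., r_106 be the row sums and z = Σ r_i the total number of 1s. Each pair of columns can share at most one row with both entries 1 (else a 2×2 all-ones block appears), so Σ_i C(r_i, 2) ≤ C(150, 2) = 11175. By convexity Σ_i C(r_i, 2) ≥ 106·C(z/106, 2) = z(z − 106)/(2·106), giving z² − 106z − 106·150·149 ≤ 0 and hence z ≤ (1/2)[106 + √(11236 + 4·2369100)] = (1/2)[106 + √9487636] ≈ (1/2)(106 + 3080.2006) = 1593.1003.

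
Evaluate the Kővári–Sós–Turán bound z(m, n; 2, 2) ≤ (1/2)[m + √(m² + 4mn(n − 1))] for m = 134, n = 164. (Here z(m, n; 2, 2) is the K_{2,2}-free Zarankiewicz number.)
z(134, 164; 2, 2) ≤ (1/2)[134 + √(134² + 4·134·164·163)] = (1/2)[134 + √14346308] = 1960.826

Kővári–Sós–Turán: let r_1, ..., r_134 be the row sums and z = Σ r_i the total number of 1s. Each pair of columns can share at most one row with both entries 1 (else a 2×2 all-ones block appears), so Σ_i C(r_i, 2) ≤ C(164, 2) = 13366. By convexity Σ_i C(r_i, 2) ≥ 134·C(z/134, 2) = z(z − 134)/(2·134), giving z² − 134z − 134·164·163 ≤ 0 and hence z ≤ (1/2)[134 + √(17956 + 4·3582088)] = (1/2)[134 + √14346308] ≈ (1/2)(134 + 3787.652) = 1960.826.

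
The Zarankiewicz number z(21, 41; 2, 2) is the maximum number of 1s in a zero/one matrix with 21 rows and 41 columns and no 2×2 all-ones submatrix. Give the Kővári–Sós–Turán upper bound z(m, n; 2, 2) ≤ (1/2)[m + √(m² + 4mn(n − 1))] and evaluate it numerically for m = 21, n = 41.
z(21, 41; 2, 2) ≤ (1/2)[21 + √(21² + 4·21·41·40)] = (1/2)[21 + √138201] = 196.377

Kővári–Sós–Turán: let r_1, ..., r_21 be the row sums and z = Σ r_i the total number of 1s. Each pair of columns can share at most one row with both entries 1 (else a 2×2 all-ones block appears), so Σ_i C(r_i, 2) ≤ C(41, 2) = 820. By convexity Σ_i C(r_i, 2) ≥ 21·C(z/21, 2) = z(z − 21)/(2·21), giving z² − 21z − 21·41·40 ≤ 0 and hence z ≤ (1/2)[21 + √(441 + 4·34440)] = (1/2)[21 + √138201] ≈ (1/2)(21 + 371.754) = 196.377.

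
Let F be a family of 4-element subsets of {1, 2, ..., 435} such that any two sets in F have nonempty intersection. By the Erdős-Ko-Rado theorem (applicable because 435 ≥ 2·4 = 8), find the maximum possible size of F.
max |F| = C(434, 3) = 13530384

Erdős-Ko-Rado (1961): when n ≥ 2k, max |F| = C(n−1, k−1). The bound is attained by the star {A : i ∈ A} for any fixed i ∈ [n]. Here C(435−1, 4−1) = C(434, 3) = 13530384.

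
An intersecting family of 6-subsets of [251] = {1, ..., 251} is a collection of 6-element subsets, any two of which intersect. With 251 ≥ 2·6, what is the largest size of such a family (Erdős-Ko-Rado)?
max |F| = C(250, 5) = 7817031300

The Erdős-Ko-Rado theorem states: for n ≥ 2k, an intersecting family of k-subsets of an n-element set has size at most C(n − 1, k − 1), with equality for 'star' families {A ⊆ [n] : |A| = k, i ∈ A} (fix an element i). For n = 251, k = 6: C(250, 5) = 7817031300.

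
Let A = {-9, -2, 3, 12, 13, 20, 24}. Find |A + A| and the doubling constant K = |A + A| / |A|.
K = |A + A| / |A| = 26/7

Enumerate A + A = {a + b : a, b ∈ A}. With |A| = 7, there are |A|^2 = 49 ordered sum pairs; collecting distinct values, A + A = {-18, -11, -6, -4, 1, 3, 4, 6, 10, 11, 15, 16, 18, 22, 23, 24, 25, 26, 27, 32, 33, 36, 37, 40, 44, 48}, so |A + A| = 26. Thus K = 26/7. For comparison, the minimum possible |A + A| over all 7-element sets is 2·7 − 1 = 13 (so min K = 13/7), attained only by arithmetic progressions.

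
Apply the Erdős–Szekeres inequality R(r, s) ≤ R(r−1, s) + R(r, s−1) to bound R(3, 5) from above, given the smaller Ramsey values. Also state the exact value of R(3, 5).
R(3, 5) ≤ R(2, 5) + R(3, 4) = 5 + 9 = 14; exact value R(3, 5) = 14.

The Erdős–Szekeres recurrence R(r, s) ≤ R(r−1, s) + R(r, s−1) applied to (r, s) = (3, 5) gives
  R(3, 5) ≤ R(2, 5) + R(3, 4) = 5 + 9 = 14.
(Recall R(2, k) = k and R is symmetric.) Here the recurrence bound is tight: a matching lower-bound construction on K_{13} shows R(3, 5) > 13, so R(3, 5) = 14 exactly.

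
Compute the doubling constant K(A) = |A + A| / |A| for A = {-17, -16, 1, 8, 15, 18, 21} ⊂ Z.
K = |A + A| / |A| = 25/7

Enumerate A + A = {a + b : a, b ∈ A}. With |A| = 7, there are |A|^2 = 49 ordered sum pairs; collecting distinct values, A + A = {-34, -33, -32, -16, -15, -9, -8, -2, -1, 1, 2, 4, 5, 9, 16, 19, 22, 23, 26, 29, 30, 33, 36, 39, 42}, so |A + A| = 25. Thus K = 25/7. For comparison, the minimum possible |A + A| over all 7-element sets is 2·7 − 1 = 13 (so min K = 13/7), attained only by arithmetic progressions.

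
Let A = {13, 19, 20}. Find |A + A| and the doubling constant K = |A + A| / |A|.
K = |A + A| / |A| = 6/3 = 2

Enumerate A + A = {a + b : a, b ∈ A}. With |A| = 3, there are |A|^2 = 9 ordered sum pairs; collecting distinct values, A + A = {26, 32, 33, 38, 39, 40}, so |A + A| = 6. Thus K = 6/3 = 2. For comparison, the minimum possible |A + A| over all 3-element sets is 2·3 − 1 = 5 (so min K = 5/3), attained only by arithmetic progressions.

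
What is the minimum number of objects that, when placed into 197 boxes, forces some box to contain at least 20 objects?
n = (20 − 1)·197 + 1 = 3744

By the generalised pigeonhole principle, to guarantee some box contains ≥ r objects we need more than (r − 1) · k objects total. Threshold: n = (r − 1) · k + 1. With r = 20 and k = 197: n = 19 · 197 + 1 = 3743 + 1 = 3744. For n = 3743 = 19 · 197, we can put exactly 19 objects in every box, avoiding 20 in any single one — so 3744 is tight.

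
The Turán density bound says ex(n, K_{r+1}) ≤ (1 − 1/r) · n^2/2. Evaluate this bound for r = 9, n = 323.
Turán density bound = (8/9) · 323^2/2 = 417316/9 ≈ 46368.4444

Turán's theorem: ex(n, K_{r+1}) is achieved by the complete r-partite Turán graph T(n, r) with parts as balanced as possible, and is at most (1 − 1/r) · n^2/2. For r = 9, n = 323: the density bound is (8/9) · 104329/2 = 417316/9 ≈ 46368.4444. The integer-valued extremum is e(T(323, 9)) = 46368, which is strictly less than the density bound 417316/9 since 9 ∤ 323 (the parts of T(323, 9) cannot all be equal).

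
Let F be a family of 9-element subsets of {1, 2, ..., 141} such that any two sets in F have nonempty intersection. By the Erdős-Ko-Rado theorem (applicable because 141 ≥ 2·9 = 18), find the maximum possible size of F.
max |F| = C(140, 8) = 2985733783935

Erdős-Ko-Rado (1961): when n ≥ 2k, max |F| = C(n−1, k−1). The bound is attained by the star {A : i ∈ A} for any fixed i ∈ [n]. Here C(141−1, 9−1) = C(140, 8) = 2985733783935.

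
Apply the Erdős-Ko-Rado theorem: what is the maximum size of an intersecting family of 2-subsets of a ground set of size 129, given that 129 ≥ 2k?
max |F| = C(128, 1) = 128

Erdős-Ko-Rado (1961): when n ≥ 2k, max |F| = C(n−1, k−1). The bound is attained by the star {A : i ∈ A} for any fixed i ∈ [n]. Here C(129−1, 2−1) = C(128, 1) = 128.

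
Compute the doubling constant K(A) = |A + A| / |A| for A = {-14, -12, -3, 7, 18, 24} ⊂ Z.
K = |A + A| / |A| = 20/6 = 10/3

Enumerate A + A = {a + b : a, b ∈ A}. With |A| = 6, there are |A|^2 = 36 ordered sum pairs; collecting distinct values, A + A = {-28, -26, -24, -17, -15, -7, -6, -5, 4, 6, 10, 12, 14, 15, 21, 25, 31, 36, 42, 48}, so |A + A| = 20. Thus K = 20/6 = 10/3. For comparison, the minimum possible |A + A| over all 6-element sets is 2·6 − 1 = 11 (so min K = 11/6), attained only by arithmetic progressions.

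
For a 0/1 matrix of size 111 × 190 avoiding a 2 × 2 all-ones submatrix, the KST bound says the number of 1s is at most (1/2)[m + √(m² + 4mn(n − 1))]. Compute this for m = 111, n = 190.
z(111, 190; 2, 2) ≤ (1/2)[111 + √(111² + 4·111·190·189)] = (1/2)[111 + √15956361] = 2052.7707

Kővári–Sós–Turán: let r_1, ..., r_111 be the row sums and z = Σ r_i the total number of 1s. Each pair of columns can share at most one row with both entries 1 (else a 2×2 all-ones block appears), so Σ_i C(r_i, 2) ≤ C(190, 2) = 17955. By convexity Σ_i C(r_i, 2) ≥ 111·C(z/111, 2) = z(z − 111)/(2·111), giving z² − 111z − 111·190·189 ≤ 0 and hence z ≤ (1/2)[111 + √(12321 + 4·3986010)] = (1/2)[111 + √15956361] ≈ (1/2)(111 + 3994.5414) = 2052.7707.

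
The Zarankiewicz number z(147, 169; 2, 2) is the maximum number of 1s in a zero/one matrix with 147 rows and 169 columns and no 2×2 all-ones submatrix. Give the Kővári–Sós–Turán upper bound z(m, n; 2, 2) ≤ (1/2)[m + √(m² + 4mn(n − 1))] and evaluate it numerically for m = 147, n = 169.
z(147, 169; 2, 2) ≤ (1/2)[147 + √(147² + 4·147·169·168)] = (1/2)[147 + √16716105] = 2117.7667

Kővári–Sós–Turán: let r_1, ..., r_147 be the row sums and z = Σ r_i the total number of 1s. Each pair of columns can share at most one row with both entries 1 (else a 2×2 all-ones block appears), so Σ_i C(r_i, 2) ≤ C(169, 2) = 14196. By convexity Σ_i C(r_i, 2) ≥ 147·C(z/147, 2) = z(z − 147)/(2·147), giving z² − 147z − 147·169·168 ≤ 0 and hence z ≤ (1/2)[147 + √(21609 + 4·4173624)] = (1/2)[147 + √16716105] ≈ (1/2)(147 + 4088.5334) = 2117.7667.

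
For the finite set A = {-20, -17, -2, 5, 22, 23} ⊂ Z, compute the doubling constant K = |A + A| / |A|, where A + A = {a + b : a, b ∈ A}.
K = |A + A| / |A| = 20/6 = 10/3

Enumerate A + A = {a + b : a, b ∈ A}. With |A| = 6, there are |A|^2 = 36 ordered sum pairs; collecting distinct values, A + A = {-40, -37, -34, -22, -19, -15, -12, -4, 2, 3, 5, 6, 10, 20, 21, 27, 28, 44, 45, 46}, so |A + A| = 20. Thus K = 20/6 = 10/3. For comparison, the minimum possible |A + A| over all 6-element sets is 2·6 − 1 = 11 (so min K = 11/6), attained only by arithmetic progressions.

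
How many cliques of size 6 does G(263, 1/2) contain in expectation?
E[# K_6] = C(263, 6) · (1/2)^C(6, 2) = 433968161991 / 2^15 ≈ 13243657.287323

For each 6-subset S of vertices (there are C(263, 6) = 433968161991 such S), let X_S = 1 if S induces a K_6 (all C(6, 2) = 15 edges present). Then P(X_S = 1) = (1/2)^15 = 1/32768. By linearity of expectation, E[# K_6] = C(263, 6) · (1/2)^15 = 433968161991 / 32768 ≈ 13243657.287323.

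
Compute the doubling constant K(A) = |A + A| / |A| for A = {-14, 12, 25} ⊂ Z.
K = |A + A| / |A| = 6/3 = 2

Enumerate A + A = {a + b : a, b ∈ A}. With |A| = 3, there are |A|^2 = 9 ordered sum pairs; collecting distinct values, A + A = {-28, -2, 11, 24, 37, 50}, so |A + A| = 6. Thus K = 6/3 = 2. For comparison, the minimum possible |A + A| over all 3-element sets is 2·3 − 1 = 5 (so min K = 5/3), attained only by arithmetic progressions.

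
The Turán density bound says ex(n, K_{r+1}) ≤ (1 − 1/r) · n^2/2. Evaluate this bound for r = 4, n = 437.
Turán density bound = (3/4) · 437^2/2 = 572907/8 ≈ 71613.375

Turán's theorem: ex(n, K_{r+1}) is achieved by the complete r-partite Turán graph T(n, r) with parts as balanced as possible, and is at most (1 − 1/r) · n^2/2. For r = 4, n = 437: the density bound is (3/4) · 190969/2 = 572907/8 ≈ 71613.375. The integer-valued extremum is e(T(437, 4)) = 71613, which is strictly less than the density bound 572907/8 since 4 ∤ 437 (the parts of T(437, 4) cannot all be equal).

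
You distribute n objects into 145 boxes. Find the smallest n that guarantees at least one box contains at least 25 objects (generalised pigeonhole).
n = (25 − 1)·145 + 1 = 3481

By the generalised pigeonhole principle, to guarantee some box contains ≥ r objects we need more than (r − 1) · k objects total. Threshold: n = (r − 1) · k + 1. With r = 25 and k = 145: n = 24 · 145 + 1 = 3480 + 1 = 3481. For n = 3480 = 24 · 145, we can put exactly 24 objects in every box, avoiding 25 in any single one — so 3481 is tight.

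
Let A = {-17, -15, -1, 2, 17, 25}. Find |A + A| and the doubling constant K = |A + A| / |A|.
K = |A + A| / |A| = 21/6 = 7/2

Enumerate A + A = {a + b : a, b ∈ A}. With |A| = 6, there are |A|^2 = 36 ordered sum pairs; collecting distinct values, A + A = {-34, -32, -30, -18, -16, -15, -13, -2, 0, 1, 2, 4, 8, 10, 16, 19, 24, 27, 34, 42, 50}, so |A + A| = 21. Thus K = 21/6 = 7/2. For comparison, the minimum possible |A + A| over all 6-element sets is 2·6 − 1 = 11 (so min K = 11/6), attained only by arithmetic progressions.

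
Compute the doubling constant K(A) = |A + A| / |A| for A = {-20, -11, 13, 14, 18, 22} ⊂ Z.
K = |A + A| / |A| = 19/6

Enumerate A + A = {a + b : a, b ∈ A}. With |A| = 6, there are |A|^2 = 36 ordered sum pairs; collecting distinct values, A + A = {-40, -31, -22, -7, -6, -2, 2, 3, 7, 11, 26, 27, 28, 31, 32, 35, 36, 40, 44}, so |A + A| = 19. Thus K = 19/6. For comparison, the minimum possible |A + A| over all 6-element sets is 2·6 − 1 = 11 (so min K = 11/6), attained only by arithmetic progressions.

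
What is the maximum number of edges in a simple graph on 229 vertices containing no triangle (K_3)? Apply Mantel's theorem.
ex(229, K_3) = ⌊229^2/4⌋ = 13110

Mantel (1907): a triangle-free graph on n vertices has at most ⌊n^2/4⌋ edges, with equality for the complete bipartite graph K_{⌊n/2⌋, ⌈n/2⌉}. For n = 229: ⌊229^2/4⌋ = ⌊52441/4⌋ = 13110. The extremal graph is K_{114, 115}, which has 114·115 = 13110 edges.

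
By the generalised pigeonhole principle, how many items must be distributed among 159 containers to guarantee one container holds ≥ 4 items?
n = (4 − 1)·159 + 1 = 478

By the generalised pigeonhole principle, to guarantee some box contains ≥ r objects we need more than (r − 1) · k objects total. Threshold: n = (r − 1) · k + 1. With r = 4 and k = 159: n = 3 · 159 + 1 = 477 + 1 = 478. For n = 477 = 3 · 159, we can put exactly 3 objects in every box, avoiding 4 in any single one — so 478 is tight.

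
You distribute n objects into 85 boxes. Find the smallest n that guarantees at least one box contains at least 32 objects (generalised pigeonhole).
n = (32 − 1)·85 + 1 = 2636

By the generalised pigeonhole principle, to guarantee some box contains ≥ r objects we need more than (r − 1) · k objects total. Threshold: n = (r − 1) · k + 1. With r = 32 and k = 85: n = 31 · 85 + 1 = 2635 + 1 = 2636. For n = 2635 = 31 · 85, we can put exactly 31 objects in every box, avoiding 32 in any single one — so 2636 is tight.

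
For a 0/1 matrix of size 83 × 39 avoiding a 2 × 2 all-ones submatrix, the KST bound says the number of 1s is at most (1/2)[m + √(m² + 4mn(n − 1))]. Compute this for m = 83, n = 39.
z(83, 39; 2, 2) ≤ (1/2)[83 + √(83² + 4·83·39·38)] = (1/2)[83 + √498913] = 394.6689

Kővári–Sós–Turán: let r_1, ..., r_83 be the row sums and z = Σ r_i the total number of 1s. Each pair of columns can share at most one row with both entries 1 (else a 2×2 all-ones block appears), so Σ_i C(r_i, 2) ≤ C(39, 2) = 741. By convexity Σ_i C(r_i, 2) ≥ 83·C(z/83, 2) = z(z − 83)/(2·83), giving z² − 83z − 83·39·38 ≤ 0 and hence z ≤ (1/2)[83 + √(6889 + 4·123006)] = (1/2)[83 + √498913] ≈ (1/2)(83 + 706.3377) = 394.6689.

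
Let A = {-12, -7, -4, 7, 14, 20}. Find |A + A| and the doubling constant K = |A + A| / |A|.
K = |A + A| / |A| = 21/6 = 7/2

Enumerate A + A = {a + b : a, b ∈ A}. With |A| = 6, there are |A|^2 = 36 ordered sum pairs; collecting distinct values, A + A = {-24, -19, -16, -14, -11, -8, -5, 0, 2, 3, 7, 8, 10, 13, 14, 16, 21, 27, 28, 34, 40}, so |A + A| = 21. Thus K = 21/6 = 7/2. For comparison, the minimum possible |A + A| over all 6-element sets is 2·6 − 1 = 11 (so min K = 11/6), attained only by arithmetic progressions.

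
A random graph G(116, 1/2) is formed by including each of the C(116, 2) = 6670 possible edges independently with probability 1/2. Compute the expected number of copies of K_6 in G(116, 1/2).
E[# K_6] = C(116, 6) · (1/2)^C(6, 2) = 2967205528 / 2^15 = 370900691/4096 ≈ 90551.926514

For each 6-subset S of vertices (there are C(116, 6) = 2967205528 such S), let X_S = 1 if S induces a K_6 (all C(6, 2) = 15 edges present). Then P(X_S = 1) = (1/2)^15 = 1/32768. By linearity of expectation, E[# K_6] = C(116, 6) · (1/2)^15 = 2967205528 / 32768 = 370900691/4096 ≈ 90551.926514.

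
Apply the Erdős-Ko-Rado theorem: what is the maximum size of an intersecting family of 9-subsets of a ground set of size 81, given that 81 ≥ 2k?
max |F| = C(80, 8) = 28987537150

The Erdős-Ko-Rado theorem states: for n ≥ 2k, an intersecting family of k-subsets of an n-element set has size at most C(n − 1, k − 1), with equality for 'star' families {A ⊆ [n] : |A| = k, i ∈ A} (fix an element i). For n = 81, k = 9: C(80, 8) = 28987537150.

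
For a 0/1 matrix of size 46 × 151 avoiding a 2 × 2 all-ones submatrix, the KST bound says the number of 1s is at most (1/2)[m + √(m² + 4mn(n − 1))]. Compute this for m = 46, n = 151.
z(46, 151; 2, 2) ≤ (1/2)[46 + √(46² + 4·46·151·150)] = (1/2)[46 + √4169716] = 1043.9941

Kővári–Sós–Turán: let r_1, ..., r_46 be the row sums and z = Σ r_i the total number of 1s. Each pair of columns can share at most one row with both entries 1 (else a 2×2 all-ones block appears), so Σ_i C(r_i, 2) ≤ C(151, 2) = 11325. By convexity Σ_i C(r_i, 2) ≥ 46·C(z/46, 2) = z(z − 46)/(2·46), giving z² − 46z − 46·151·150 ≤ 0 and hence z ≤ (1/2)[46 + √(2116 + 4·1041900)] = (1/2)[46 + √4169716] ≈ (1/2)(46 + 2041.9882) = 1043.9941.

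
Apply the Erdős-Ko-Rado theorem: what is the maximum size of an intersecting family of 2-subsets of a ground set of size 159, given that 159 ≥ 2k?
max |F| = C(158, 1) = 158

The Erdős-Ko-Rado theorem states: for n ≥ 2k, an intersecting family of k-subsets of an n-element set has size at most C(n − 1, k − 1), with equality for 'star' families {A ⊆ [n] : |A| = k, i ∈ A} (fix an element i). For n = 159, k = 2: C(158, 1) = 158.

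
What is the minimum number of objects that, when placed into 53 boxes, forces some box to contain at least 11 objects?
n = (11 − 1)·53 + 1 = 531

By the generalised pigeonhole principle, to guarantee some box contains ≥ r objects we need more than (r − 1) · k objects total. Threshold: n = (r − 1) · k + 1. With r = 11 and k = 53: n = 10 · 53 + 1 = 530 + 1 = 531. For n = 530 = 10 · 53, we can put exactly 10 objects in every box, avoiding 11 in any single one — so 531 is tight.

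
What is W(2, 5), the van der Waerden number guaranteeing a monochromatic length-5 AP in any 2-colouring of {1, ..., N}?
W(2, 5) = 178

This is a classical value, W(2, 5) = 178, established by combining an explicit 2-colouring of {1, ..., 177} with no monochromatic 5-AP (giving the lower bound W(2, 5) > 177) and a finite case analysis / exhaustive computer search showing every 2-colouring of {1, ..., 178} has such an AP.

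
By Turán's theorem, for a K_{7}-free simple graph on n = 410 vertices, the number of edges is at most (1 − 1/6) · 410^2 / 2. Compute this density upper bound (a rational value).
Turán density bound = (5/6) · 410^2/2 = 210125/3 ≈ 70041.6667

Turán's theorem: ex(n, K_{r+1}) is achieved by the complete r-partite Turán graph T(n, r) with parts as balanced as possible, and is at most (1 − 1/r) · n^2/2. For r = 6, n = 410: the density bound is (5/6) · 168100/2 = 210125/3 ≈ 70041.6667. The integer-valued extremum is e(T(410, 6)) = 70041, which is strictly less than the density bound 210125/3 since 6 ∤ 410 (the parts of T(410, 6) cannot all be equal).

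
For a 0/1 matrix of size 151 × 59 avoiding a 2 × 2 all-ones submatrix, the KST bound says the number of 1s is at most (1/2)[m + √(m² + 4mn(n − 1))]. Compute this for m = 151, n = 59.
z(151, 59; 2, 2) ≤ (1/2)[151 + √(151² + 4·151·59·58)] = (1/2)[151 + √2089689] = 798.2878

Kővári–Sós–Turán: let r_1, ..., r_151 be the row sums and z = Σ r_i the total number of 1s. Each pair of columns can share at most one row with both entries 1 (else a 2×2 all-ones block appears), so Σ_i C(r_i, 2) ≤ C(59, 2) = 1711. By convexity Σ_i C(r_i, 2) ≥ 151·C(z/151, 2) = z(z − 151)/(2·151), giving z² − 151z − 151·59·58 ≤ 0 and hence z ≤ (1/2)[151 + √(22801 + 4·516722)] = (1/2)[151 + √2089689] ≈ (1/2)(151 + 1445.5757) = 798.2878.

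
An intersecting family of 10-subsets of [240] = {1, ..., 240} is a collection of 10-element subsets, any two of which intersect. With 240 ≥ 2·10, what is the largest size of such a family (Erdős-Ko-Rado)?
max |F| = C(239, 9) = 6020211924023297

The Erdős-Ko-Rado theorem states: for n ≥ 2k, an intersecting family of k-subsets of an n-element set has size at most C(n − 1, k − 1), with equality for 'star' families {A ⊆ [n] : |A| = k, i ∈ A} (fix an element i). For n = 240, k = 10: C(239, 9) = 6020211924023297.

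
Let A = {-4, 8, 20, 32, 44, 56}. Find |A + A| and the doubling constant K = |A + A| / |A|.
K = |A + A| / |A| = 11/6

Enumerate A + A = {a + b : a, b ∈ A}. With |A| = 6, there are |A|^2 = 36 ordered sum pairs; collecting distinct values, A + A = {-8, 4, 16, 28, 40, 52, 64, 76, 88, 100, 112}, so |A + A| = 11. Thus K = 11/6. Here |A + A| = 2|A| − 1 = 11, the minimum possible — so K = 11/6 is minimal, which holds iff A is an arithmetic progression.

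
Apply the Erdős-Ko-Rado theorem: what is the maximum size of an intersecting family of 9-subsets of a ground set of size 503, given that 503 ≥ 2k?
max |F| = C(502, 8) = 94572327271677750

The Erdős-Ko-Rado theorem states: for n ≥ 2k, an intersecting family of k-subsets of an n-element set has size at most C(n − 1, k − 1), with equality for 'star' families {A ⊆ [n] : |A| = k, i ∈ A} (fix an element i). For n = 503, k = 9: C(502, 8) = 94572327271677750.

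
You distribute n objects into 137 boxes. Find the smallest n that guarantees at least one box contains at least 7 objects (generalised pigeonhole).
n = (7 − 1)·137 + 1 = 823

By the generalised pigeonhole principle, to guarantee some box contains ≥ r objects we need more than (r − 1) · k objects total. Threshold: n = (r − 1) · k + 1. With r = 7 and k = 137: n = 6 · 137 + 1 = 822 + 1 = 823. For n = 822 = 6 · 137, we can put exactly 6 objects in every box, avoiding 7 in any single one — so 823 is tight.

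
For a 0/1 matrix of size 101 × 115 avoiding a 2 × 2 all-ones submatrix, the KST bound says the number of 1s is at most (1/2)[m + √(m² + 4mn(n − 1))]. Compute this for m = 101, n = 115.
z(101, 115; 2, 2) ≤ (1/2)[101 + √(101² + 4·101·115·114)] = (1/2)[101 + √5306641] = 1202.3074

Kővári–Sós–Turán: let r_1, ..., r_101 be the row sums and z = Σ r_i the total number of 1s. Each pair of columns can share at most one row with both entries 1 (else a 2×2 all-ones block appears), so Σ_i C(r_i, 2) ≤ C(115, 2) = 6555. By convexity Σ_i C(r_i, 2) ≥ 101·C(z/101, 2) = z(z − 101)/(2·101), giving z² − 101z − 101·115·114 ≤ 0 and hence z ≤ (1/2)[101 + √(10201 + 4·1324110)] = (1/2)[101 + √5306641] ≈ (1/2)(101 + 2303.6148) = 1202.3074.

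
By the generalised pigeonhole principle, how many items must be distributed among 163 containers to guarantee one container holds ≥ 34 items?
n = (34 − 1)·163 + 1 = 5380

By the generalised pigeonhole principle, to guarantee some box contains ≥ r objects we need more than (r − 1) · k objects total. Threshold: n = (r − 1) · k + 1. With r = 34 and k = 163: n = 33 · 163 + 1 = 5379 + 1 = 5380. For n = 5379 = 33 · 163, we can put exactly 33 objects in every box, avoiding 34 in any single one — so 5380 is tight.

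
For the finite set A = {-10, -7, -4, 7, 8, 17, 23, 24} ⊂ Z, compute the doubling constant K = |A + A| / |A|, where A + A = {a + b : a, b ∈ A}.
K = |A + A| / |A| = 31/8

Enumerate A + A = {a + b : a, b ∈ A}. With |A| = 8, there are |A|^2 = 64 ordered sum pairs; collecting distinct values, A + A = {-20, -17, -14, -11, -8, -3, -2, 0, 1, 3, 4, 7, 10, 13, 14, 15, 16, 17, 19, 20, 24, 25, 30, 31, 32, 34, 40, 41, 46, 47, 48}, so |A + A| = 31. Thus K = 31/8. For comparison, the minimum possible |A + A| over all 8-element sets is 2·8 − 1 = 15 (so min K = 15/8), attained only by arithmetic progressions.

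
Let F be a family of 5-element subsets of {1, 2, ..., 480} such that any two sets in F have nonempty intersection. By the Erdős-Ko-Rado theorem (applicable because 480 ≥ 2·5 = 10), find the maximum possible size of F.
max |F| = C(479, 4) = 2166095001

The Erdős-Ko-Rado theorem states: for n ≥ 2k, an intersecting family of k-subsets of an n-element set has size at most C(n − 1, k − 1), with equality for 'star' families {A ⊆ [n] : |A| = k, i ∈ A} (fix an element i). For n = 480, k = 5: C(479, 4) = 2166095001.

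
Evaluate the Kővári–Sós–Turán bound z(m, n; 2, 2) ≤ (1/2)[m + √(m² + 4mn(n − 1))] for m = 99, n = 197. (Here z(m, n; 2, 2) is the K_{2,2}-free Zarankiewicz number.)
z(99, 197; 2, 2) ≤ (1/2)[99 + √(99² + 4·99·197·196)] = (1/2)[99 + √15300153] = 2005.2705

Kővári–Sós–Turán: let r_1, ..., r_99 be the row sums and z = Σ r_i the total number of 1s. Each pair of columns can share at most one row with both entries 1 (else a 2×2 all-ones block appears), so Σ_i C(r_i, 2) ≤ C(197, 2) = 19306. By convexity Σ_i C(r_i, 2) ≥ 99·C(z/99, 2) = z(z − 99)/(2·99), giving z² − 99z − 99·197·196 ≤ 0 and hence z ≤ (1/2)[99 + √(9801 + 4·3822588)] = (1/2)[99 + √15300153] ≈ (1/2)(99 + 3911.541) = 2005.2705.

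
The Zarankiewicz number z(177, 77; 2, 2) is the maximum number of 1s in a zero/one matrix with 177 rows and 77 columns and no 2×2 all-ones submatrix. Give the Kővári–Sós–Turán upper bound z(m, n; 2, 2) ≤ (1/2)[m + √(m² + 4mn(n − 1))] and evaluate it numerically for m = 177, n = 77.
z(177, 77; 2, 2) ≤ (1/2)[177 + √(177² + 4·177·77·76)] = (1/2)[177 + √4174545] = 1110.0852

Kővári–Sós–Turán: let r_1, ..., r_177 be the row sums and z = Σ r_i the total number of 1s. Each pair of columns can share at most one row with both entries 1 (else a 2×2 all-ones block appears), so Σ_i C(r_i, 2) ≤ C(77, 2) = 2926. By convexity Σ_i C(r_i, 2) ≥ 177·C(z/177, 2) = z(z − 177)/(2·177), giving z² − 177z − 177·77·76 ≤ 0 and hence z ≤ (1/2)[177 + √(31329 + 4·1035804)] = (1/2)[177 + √4174545] ≈ (1/2)(177 + 2043.1703) = 1110.0852.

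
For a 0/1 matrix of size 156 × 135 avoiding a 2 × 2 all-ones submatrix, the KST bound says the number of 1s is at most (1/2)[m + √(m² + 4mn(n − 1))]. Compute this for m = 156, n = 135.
z(156, 135; 2, 2) ≤ (1/2)[156 + √(156² + 4·156·135·134)] = (1/2)[156 + √11312496] = 1759.7027

Kővári–Sós–Turán: let r_1, ..., r_156 be the row sums and z = Σ r_i the total number of 1s. Each pair of columns can share at most one row with both entries 1 (else a 2×2 all-ones block appears), so Σ_i C(r_i, 2) ≤ C(135, 2) = 9045. By convexity Σ_i C(r_i, 2) ≥ 156·C(z/156, 2) = z(z − 156)/(2·156), giving z² − 156z − 156·135·134 ≤ 0 and hence z ≤ (1/2)[156 + √(24336 + 4·2822040)] = (1/2)[156 + √11312496] ≈ (1/2)(156 + 3363.4054) = 1759.7027.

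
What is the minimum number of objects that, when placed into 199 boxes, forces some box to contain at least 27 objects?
n = (27 − 1)·199 + 1 = 5175

By the generalised pigeonhole principle, to guarantee some box contains ≥ r objects we need more than (r − 1) · k objects total. Threshold: n = (r − 1) · k + 1. With r = 27 and k = 199: n = 26 · 199 + 1 = 5174 + 1 = 5175. For n = 5174 = 26 · 199, we can put exactly 26 objects in every box, avoiding 27 in any single one — so 5175 is tight.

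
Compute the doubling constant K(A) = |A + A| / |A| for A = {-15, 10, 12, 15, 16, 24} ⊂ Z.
K = |A + A| / |A| = 21/6 = 7/2

Enumerate A + A = {a + b : a, b ∈ A}. With |A| = 6, there are |A|^2 = 36 ordered sum pairs; collecting distinct values, A + A = {-30, -5, -3, 0, 1, 9, 20, 22, 24, 25, 26, 27, 28, 30, 31, 32, 34, 36, 39, 40, 48}, so |A + A| = 21. Thus K = 21/6 = 7/2. For comparison, the minimum possible |A + A| over all 6-element sets is 2·6 − 1 = 11 (so min K = 11/6), attained only by arithmetic progressions.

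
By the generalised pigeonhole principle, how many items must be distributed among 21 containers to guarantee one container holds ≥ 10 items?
n = (10 − 1)·21 + 1 = 190

By the generalised pigeonhole principle, to guarantee some box contains ≥ r objects we need more than (r − 1) · k objects total. Threshold: n = (r − 1) · k + 1. With r = 10 and k = 21: n = 9 · 21 + 1 = 189 + 1 = 190. For n = 189 = 9 · 21, we can put exactly 9 objects in every box, avoiding 10 in any single one — so 190 is tight.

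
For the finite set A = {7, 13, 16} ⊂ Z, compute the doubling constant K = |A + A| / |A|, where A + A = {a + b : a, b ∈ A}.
K = |A + A| / |A| = 6/3 = 2

Enumerate A + A = {a + b : a, b ∈ A}. With |A| = 3, there are |A|^2 = 9 ordered sum pairs; collecting distinct values, A + A = {14, 20, 23, 26, 29, 32}, so |A + A| = 6. Thus K = 6/3 = 2. For comparison, the minimum possible |A + A| over all 3-element sets is 2·3 − 1 = 5 (so min K = 5/3), attained only by arithmetic progressions.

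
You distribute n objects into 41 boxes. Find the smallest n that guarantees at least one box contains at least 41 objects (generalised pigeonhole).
n = (41 − 1)·41 + 1 = 1641

By the generalised pigeonhole principle, to guarantee some box contains ≥ r objects we need more than (r − 1) · k objects total. Threshold: n = (r − 1) · k + 1. With r = 41 and k = 41: n = 40 · 41 + 1 = 1640 + 1 = 1641. For n = 1640 = 40 · 41, we can put exactly 40 objects in every box, avoiding 41 in any single one — so 1641 is tight.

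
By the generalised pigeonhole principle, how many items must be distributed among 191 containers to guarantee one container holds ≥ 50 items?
n = (50 − 1)·191 + 1 = 9360

By the generalised pigeonhole principle, to guarantee some box contains ≥ r objects we need more than (r − 1) · k objects total. Threshold: n = (r − 1) · k + 1. With r = 50 and k = 191: n = 49 · 191 + 1 = 9359 + 1 = 9360. For n = 9359 = 49 · 191, we can put exactly 49 objects in every box, avoiding 50 in any single one — so 9360 is tight.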